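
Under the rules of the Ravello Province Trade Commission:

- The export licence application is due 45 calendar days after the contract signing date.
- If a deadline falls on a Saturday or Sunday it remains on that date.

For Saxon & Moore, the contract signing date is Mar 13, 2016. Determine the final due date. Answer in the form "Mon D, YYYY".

Adding 45 calendar days to Mar 13, 2016 gives Apr 27, 2016.
Apr 27, 2016 is a Wednesday; no weekend or holiday adjustment applies.
So the filing is due Apr 27, 2016.

Apr 27, 2016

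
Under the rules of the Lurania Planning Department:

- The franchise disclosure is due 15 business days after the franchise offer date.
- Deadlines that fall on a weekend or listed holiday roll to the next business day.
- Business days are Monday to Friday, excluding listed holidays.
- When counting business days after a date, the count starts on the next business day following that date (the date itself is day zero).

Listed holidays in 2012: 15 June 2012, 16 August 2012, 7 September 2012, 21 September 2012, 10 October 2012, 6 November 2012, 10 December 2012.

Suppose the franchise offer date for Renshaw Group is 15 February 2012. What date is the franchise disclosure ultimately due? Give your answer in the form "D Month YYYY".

Starting the day after 15 February 2012 and counting 15 business days lands on 7 March 2012.
7 March 2012 falls on a Wednesday, which is a business day, so no adjustment is needed.
Deadline: 7 March 2012.

7 March 2012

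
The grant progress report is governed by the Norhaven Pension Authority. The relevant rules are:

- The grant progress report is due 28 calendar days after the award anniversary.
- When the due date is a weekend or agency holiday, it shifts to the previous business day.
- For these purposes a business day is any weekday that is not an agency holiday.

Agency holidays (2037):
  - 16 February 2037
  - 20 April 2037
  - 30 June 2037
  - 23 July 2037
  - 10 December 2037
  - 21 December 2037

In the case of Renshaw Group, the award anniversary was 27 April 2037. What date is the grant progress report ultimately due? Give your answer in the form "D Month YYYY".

From 27 April 2037, 28 calendar days later is 25 May 2037.
25 May 2037 (Monday) is already a business day.
The final due date is 25 May 2037.

25 May 2037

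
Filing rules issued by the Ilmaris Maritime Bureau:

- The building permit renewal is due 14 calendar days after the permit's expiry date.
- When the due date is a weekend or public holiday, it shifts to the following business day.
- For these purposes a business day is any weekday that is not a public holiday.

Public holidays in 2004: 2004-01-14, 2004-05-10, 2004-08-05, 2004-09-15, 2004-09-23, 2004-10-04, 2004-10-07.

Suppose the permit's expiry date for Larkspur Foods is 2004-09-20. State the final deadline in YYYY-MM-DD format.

2004-10-05

Trigger date 2004-09-20 + 14 calendar days = 2004-10-04.
2004-10-04 is a listed holiday; the next business day is 2004-10-05 (Tuesday).
The final due date is 2004-10-05.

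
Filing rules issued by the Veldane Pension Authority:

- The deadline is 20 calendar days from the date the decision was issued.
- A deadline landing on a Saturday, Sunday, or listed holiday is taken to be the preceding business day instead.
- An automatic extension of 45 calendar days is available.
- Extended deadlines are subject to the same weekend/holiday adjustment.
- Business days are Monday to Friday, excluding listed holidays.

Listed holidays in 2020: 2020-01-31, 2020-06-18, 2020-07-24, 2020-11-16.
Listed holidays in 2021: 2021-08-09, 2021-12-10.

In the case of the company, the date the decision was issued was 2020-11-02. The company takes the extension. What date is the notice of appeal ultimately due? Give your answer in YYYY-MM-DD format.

From 2020-11-02, 20 calendar days later is 2020-11-22.
2020-11-22 is a Sunday; the preceding business day is 2020-11-20 (Friday).
The 45-calendar-day extension moves the deadline from 2020-11-20 to 2021-01-04.
2021-01-04 (Monday) is already a business day.
Deadline: 2021-01-04.

2021-01-04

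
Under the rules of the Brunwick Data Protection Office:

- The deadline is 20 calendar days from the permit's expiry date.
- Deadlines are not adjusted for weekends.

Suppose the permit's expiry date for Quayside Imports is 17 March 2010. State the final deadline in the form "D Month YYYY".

6 April 2010

Trigger date 17 March 2010 + 20 calendar days = 6 April 2010.
6 April 2010 falls on a Tuesday. The rules make no weekend/holiday allowance, so it remains 6 April 2010.
So the filing is due 6 April 2010.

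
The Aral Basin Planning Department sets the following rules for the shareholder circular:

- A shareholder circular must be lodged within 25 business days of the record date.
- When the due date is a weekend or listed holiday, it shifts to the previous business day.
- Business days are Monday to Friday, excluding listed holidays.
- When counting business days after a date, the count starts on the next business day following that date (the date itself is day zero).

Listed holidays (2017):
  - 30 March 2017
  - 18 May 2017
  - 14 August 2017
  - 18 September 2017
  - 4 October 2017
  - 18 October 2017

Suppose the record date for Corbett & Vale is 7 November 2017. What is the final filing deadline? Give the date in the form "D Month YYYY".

Starting the day after 7 November 2017 and counting 25 business days lands on 12 December 2017.
12 December 2017 is a Tuesday and not a listed holiday, so it stands.
The final due date is 12 December 2017.

12 December 2017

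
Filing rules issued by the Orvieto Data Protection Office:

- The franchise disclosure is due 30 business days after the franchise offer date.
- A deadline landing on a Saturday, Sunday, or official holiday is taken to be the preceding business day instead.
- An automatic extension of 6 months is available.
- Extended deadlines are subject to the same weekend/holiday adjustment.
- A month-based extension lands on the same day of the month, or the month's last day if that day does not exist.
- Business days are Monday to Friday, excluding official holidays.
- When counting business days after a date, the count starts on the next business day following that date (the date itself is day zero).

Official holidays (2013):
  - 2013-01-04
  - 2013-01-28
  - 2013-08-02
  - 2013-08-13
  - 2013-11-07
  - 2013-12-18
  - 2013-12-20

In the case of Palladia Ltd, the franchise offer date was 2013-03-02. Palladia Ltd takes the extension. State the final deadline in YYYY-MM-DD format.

2013-10-11

Counting 30 business days after 2013-03-02 (skipping weekends and listed holidays) reaches 2013-04-12.
2013-04-12 (Friday) is already a business day.
Add 6 months to 2013-04-12: 2013-10-12.
2013-10-12 is a Saturday, so it moves to the preceding business day, 2013-10-11 (Friday).
Deadline: 2013-10-11.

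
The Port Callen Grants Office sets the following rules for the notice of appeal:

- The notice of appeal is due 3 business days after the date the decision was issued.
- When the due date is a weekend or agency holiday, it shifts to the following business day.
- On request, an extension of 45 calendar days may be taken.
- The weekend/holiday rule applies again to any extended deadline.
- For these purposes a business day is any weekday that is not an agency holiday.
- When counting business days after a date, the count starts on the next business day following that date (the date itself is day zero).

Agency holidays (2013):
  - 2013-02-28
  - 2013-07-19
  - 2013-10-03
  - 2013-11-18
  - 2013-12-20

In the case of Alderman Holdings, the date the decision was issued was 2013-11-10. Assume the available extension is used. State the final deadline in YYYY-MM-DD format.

2013-12-30

Starting the day after 2013-11-10 and counting 3 business days lands on 2013-11-13.
Since 2013-11-13 is a Wednesday and not a holiday, the date is unchanged.
Add the 45 calendar-day extension to 2013-11-13: 2013-12-28.
2013-12-28 is a Saturday; the next business day is 2013-12-30 (Monday).
Final deadline: 2013-12-30.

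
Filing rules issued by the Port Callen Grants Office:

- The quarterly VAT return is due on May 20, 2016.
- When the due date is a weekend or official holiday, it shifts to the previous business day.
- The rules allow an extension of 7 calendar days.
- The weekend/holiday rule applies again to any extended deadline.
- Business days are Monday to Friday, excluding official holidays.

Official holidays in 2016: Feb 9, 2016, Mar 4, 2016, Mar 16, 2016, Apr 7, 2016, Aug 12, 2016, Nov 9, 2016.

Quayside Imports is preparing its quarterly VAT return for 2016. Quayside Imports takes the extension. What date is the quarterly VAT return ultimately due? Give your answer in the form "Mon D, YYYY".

May 27, 2016

Start from the fixed due date, May 20, 2016.
May 20, 2016 is a Friday and not a listed holiday, so it stands.
Add the 7 calendar-day extension to May 20, 2016: May 27, 2016.
May 27, 2016 (Friday) is already a business day.
Final deadline: May 27, 2016.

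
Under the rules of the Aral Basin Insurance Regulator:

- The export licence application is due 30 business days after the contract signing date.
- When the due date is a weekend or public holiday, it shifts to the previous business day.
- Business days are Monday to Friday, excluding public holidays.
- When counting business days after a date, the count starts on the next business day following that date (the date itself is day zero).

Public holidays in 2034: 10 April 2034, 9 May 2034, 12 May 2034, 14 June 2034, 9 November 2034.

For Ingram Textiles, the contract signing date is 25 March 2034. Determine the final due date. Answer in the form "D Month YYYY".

8 May 2034

Counting 30 business days after 25 March 2034 (skipping weekends and listed holidays) reaches 8 May 2034.
8 May 2034 falls on a Monday, which is a business day, so no adjustment is needed.
Deadline: 8 May 2034.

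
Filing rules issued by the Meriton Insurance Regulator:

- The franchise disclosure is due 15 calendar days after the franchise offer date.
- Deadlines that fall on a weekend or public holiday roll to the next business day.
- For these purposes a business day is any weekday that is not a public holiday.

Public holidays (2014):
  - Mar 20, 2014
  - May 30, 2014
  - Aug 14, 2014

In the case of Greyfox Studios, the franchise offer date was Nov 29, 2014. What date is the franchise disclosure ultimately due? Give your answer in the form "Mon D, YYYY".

Dec 15, 2014

15 calendar days after Nov 29, 2014 is Dec 14, 2014.
Because Dec 14, 2014 is a Sunday, the deadline becomes Dec 15, 2014 (Monday).
Deadline: Dec 15, 2014.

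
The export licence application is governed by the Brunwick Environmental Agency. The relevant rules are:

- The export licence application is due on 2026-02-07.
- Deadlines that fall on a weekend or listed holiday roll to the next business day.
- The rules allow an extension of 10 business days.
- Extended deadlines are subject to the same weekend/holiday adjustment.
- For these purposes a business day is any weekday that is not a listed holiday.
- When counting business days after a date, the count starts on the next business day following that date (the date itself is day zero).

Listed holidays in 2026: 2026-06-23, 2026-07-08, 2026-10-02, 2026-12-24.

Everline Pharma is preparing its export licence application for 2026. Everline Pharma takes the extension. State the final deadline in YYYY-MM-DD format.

The stated deadline is 2026-02-07.
2026-02-07 falls on a Saturday. Rolling to the next business day gives 2026-02-09, a Monday.
Applying the 10-business-day extension: 10 business days after 2026-02-09 is 2026-02-23.
Since 2026-02-23 is a Monday and not a holiday, the date is unchanged.
So the filing is due 2026-02-23.

2026-02-23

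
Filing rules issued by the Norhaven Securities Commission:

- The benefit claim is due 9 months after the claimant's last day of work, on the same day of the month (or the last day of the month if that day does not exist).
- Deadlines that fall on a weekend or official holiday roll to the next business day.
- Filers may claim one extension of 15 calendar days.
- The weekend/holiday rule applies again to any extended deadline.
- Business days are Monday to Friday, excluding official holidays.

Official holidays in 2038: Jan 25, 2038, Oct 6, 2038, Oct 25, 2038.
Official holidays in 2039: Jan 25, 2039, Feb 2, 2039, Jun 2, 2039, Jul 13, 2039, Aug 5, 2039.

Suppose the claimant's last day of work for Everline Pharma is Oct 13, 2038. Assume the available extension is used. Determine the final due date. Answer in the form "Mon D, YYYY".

9 months after Oct 13, 2038, on the same day of the month, is Jul 13, 2039.
Jul 13, 2039 is a listed holiday, so it moves to the next business day, Jul 14, 2039 (Thursday).
With the 15-day extension, Jul 14, 2039 becomes Jul 29, 2039.
Jul 29, 2039 falls on a Friday, which is a business day, so no adjustment is needed.
So the filing is due Jul 29, 2039.

Jul 29, 2039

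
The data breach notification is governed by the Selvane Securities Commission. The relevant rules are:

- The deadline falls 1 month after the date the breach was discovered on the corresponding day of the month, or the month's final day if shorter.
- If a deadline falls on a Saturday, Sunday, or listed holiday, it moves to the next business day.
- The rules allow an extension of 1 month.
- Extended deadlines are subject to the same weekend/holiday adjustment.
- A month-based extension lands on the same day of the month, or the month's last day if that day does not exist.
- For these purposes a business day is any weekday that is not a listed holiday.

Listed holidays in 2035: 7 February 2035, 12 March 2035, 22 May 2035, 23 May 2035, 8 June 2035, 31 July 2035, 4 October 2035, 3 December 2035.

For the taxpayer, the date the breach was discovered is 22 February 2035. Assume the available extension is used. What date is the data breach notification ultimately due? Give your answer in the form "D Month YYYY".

1 month from 22 February 2035 is 22 March 2035.
Since 22 March 2035 is a Thursday and not a holiday, the date is unchanged.
Applying the 1 month extension: 1 month after 22 March 2035 is 22 April 2035.
Because 22 April 2035 is a Sunday, the deadline becomes 23 April 2035 (Monday).
Final deadline: 23 April 2035.

23 April 2035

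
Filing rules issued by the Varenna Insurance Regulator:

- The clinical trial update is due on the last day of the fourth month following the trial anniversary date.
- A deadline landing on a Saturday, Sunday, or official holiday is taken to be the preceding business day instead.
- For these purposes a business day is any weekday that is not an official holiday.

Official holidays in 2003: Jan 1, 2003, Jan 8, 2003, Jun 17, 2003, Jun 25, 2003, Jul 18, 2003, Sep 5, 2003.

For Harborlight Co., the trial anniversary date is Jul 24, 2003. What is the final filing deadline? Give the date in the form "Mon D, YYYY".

4 months after Jul 24, 2003 falls in November 2003; the last day of that month is Nov 30, 2003.
Nov 30, 2003 falls on a Sunday. Rolling to the preceding business day gives Nov 28, 2003, a Friday.
Final deadline: Nov 28, 2003.

Nov 28, 2003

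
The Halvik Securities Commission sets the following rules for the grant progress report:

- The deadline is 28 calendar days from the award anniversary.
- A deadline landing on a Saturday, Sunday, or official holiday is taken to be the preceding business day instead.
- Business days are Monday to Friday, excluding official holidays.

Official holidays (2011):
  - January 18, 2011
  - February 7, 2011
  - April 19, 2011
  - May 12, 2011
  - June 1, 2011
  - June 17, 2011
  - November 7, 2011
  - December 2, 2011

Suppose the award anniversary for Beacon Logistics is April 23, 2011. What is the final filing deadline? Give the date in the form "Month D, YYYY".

28 calendar days after April 23, 2011 is May 21, 2011.
Because May 21, 2011 is a Saturday, the deadline becomes May 20, 2011 (Friday).
Deadline: May 20, 2011.

May 20, 2011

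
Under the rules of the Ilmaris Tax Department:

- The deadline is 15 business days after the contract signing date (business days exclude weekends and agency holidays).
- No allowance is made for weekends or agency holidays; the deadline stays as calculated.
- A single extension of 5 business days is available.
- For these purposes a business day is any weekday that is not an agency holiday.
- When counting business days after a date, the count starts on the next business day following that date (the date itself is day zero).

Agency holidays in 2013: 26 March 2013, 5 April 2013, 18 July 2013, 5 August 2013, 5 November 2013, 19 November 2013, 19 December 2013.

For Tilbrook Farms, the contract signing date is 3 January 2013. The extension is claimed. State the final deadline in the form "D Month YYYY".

15 business days after 3 January 2013, excluding weekends and holidays, is 24 January 2013.
24 January 2013 falls on a Thursday. The rules make no weekend/holiday allowance, so it remains 24 January 2013.
Counting 5 further business days from 24 January 2013 reaches 31 January 2013.
No adjustment is made for weekends or holidays, so 31 January 2013 stands.
So the filing is due 31 January 2013.

31 January 2013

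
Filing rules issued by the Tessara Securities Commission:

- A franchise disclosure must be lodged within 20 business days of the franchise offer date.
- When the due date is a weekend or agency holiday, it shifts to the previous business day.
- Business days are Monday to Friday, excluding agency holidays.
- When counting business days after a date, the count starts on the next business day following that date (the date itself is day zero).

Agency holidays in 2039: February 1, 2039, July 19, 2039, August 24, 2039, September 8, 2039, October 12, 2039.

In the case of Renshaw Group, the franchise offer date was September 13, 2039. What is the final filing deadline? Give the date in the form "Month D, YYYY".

Counting 20 business days after September 13, 2039 (skipping weekends and listed holidays) reaches October 11, 2039.
Since October 11, 2039 is a Tuesday and not a holiday, the date is unchanged.
Deadline: October 11, 2039.

October 11, 2039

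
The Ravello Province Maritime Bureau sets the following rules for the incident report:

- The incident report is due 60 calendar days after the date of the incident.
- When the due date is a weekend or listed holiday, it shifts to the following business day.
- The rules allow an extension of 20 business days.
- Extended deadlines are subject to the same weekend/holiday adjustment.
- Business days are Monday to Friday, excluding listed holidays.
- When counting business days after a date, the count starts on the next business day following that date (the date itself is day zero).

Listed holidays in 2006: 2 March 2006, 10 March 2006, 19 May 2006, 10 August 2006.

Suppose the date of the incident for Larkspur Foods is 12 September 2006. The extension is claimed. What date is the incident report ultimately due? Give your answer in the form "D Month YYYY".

From 12 September 2006, 60 calendar days later is 11 November 2006.
Because 11 November 2006 is a Saturday, the deadline becomes 13 November 2006 (Monday).
The 20-business-day extension runs from 13 November 2006 to 11 December 2006.
11 December 2006 (Monday) is already a business day.
So the filing is due 11 December 2006.

11 December 2006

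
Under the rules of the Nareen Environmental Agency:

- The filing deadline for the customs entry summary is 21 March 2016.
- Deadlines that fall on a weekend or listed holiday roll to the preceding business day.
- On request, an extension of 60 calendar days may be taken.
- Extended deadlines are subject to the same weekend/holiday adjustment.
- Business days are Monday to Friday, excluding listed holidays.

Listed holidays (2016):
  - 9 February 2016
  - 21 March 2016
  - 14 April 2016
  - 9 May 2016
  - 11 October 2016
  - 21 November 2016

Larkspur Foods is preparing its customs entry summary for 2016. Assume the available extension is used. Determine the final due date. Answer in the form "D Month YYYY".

17 May 2016

The statutory due date is 21 March 2016.
Because 21 March 2016 is a listed holiday, the deadline becomes 18 March 2016 (Friday).
The 60-calendar-day extension moves the deadline from 18 March 2016 to 17 May 2016.
17 May 2016 is a Tuesday and not a listed holiday, so it stands.
So the filing is due 17 May 2016.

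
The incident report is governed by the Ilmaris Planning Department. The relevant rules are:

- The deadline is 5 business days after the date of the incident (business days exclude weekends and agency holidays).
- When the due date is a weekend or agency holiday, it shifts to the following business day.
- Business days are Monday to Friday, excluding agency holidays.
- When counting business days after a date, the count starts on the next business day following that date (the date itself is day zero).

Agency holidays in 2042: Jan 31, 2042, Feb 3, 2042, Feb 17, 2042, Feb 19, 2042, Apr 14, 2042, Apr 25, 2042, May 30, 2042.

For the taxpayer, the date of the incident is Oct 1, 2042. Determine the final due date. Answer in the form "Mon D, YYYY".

5 business days after Oct 1, 2042, excluding weekends and holidays, is Oct 8, 2042.
Oct 8, 2042 (Wednesday) is already a business day.
So the filing is due Oct 8, 2042.

Oct 8, 2042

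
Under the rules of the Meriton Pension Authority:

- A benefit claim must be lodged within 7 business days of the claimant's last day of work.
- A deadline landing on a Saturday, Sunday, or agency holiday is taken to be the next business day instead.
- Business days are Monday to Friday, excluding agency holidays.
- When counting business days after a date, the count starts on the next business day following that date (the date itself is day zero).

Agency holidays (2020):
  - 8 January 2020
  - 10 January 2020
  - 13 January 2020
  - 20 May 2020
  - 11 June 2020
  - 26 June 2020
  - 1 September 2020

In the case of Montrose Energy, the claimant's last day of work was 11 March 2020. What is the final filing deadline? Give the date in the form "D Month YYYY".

Starting the day after 11 March 2020 and counting 7 business days lands on 20 March 2020.
20 March 2020 (Friday) is already a business day.
The final due date is 20 March 2020.

20 March 2020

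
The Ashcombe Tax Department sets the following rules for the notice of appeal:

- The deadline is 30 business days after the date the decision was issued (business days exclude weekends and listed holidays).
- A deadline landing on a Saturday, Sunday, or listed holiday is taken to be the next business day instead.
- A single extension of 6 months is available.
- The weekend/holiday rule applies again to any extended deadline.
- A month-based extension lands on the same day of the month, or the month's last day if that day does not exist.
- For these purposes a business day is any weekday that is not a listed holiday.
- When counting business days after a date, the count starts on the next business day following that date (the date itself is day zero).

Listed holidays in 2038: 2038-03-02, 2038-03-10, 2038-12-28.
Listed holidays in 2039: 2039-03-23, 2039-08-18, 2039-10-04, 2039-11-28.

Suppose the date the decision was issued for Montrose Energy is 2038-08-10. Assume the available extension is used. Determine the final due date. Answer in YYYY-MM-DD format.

Starting the day after 2038-08-10 and counting 30 business days lands on 2038-09-21.
Since 2038-09-21 is a Tuesday and not a holiday, the date is unchanged.
Applying the 6 months extension: 6 months after 2038-09-21 is 2039-03-21.
Since 2039-03-21 is a Monday and not a holiday, the date is unchanged.
Deadline: 2039-03-21.

2039-03-21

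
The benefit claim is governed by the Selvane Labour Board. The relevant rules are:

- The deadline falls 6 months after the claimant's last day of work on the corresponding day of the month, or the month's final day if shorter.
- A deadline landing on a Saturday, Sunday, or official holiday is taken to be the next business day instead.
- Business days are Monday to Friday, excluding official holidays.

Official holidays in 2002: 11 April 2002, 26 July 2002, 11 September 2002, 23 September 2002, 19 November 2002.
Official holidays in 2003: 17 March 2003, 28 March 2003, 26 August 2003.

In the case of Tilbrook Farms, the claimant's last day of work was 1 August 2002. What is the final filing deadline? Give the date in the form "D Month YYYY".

6 months after 1 August 2002, on the same day of the month, is 1 February 2003.
1 February 2003 falls on a Saturday. Rolling to the next business day gives 3 February 2003, a Monday.
Final deadline: 3 February 2003.

3 February 2003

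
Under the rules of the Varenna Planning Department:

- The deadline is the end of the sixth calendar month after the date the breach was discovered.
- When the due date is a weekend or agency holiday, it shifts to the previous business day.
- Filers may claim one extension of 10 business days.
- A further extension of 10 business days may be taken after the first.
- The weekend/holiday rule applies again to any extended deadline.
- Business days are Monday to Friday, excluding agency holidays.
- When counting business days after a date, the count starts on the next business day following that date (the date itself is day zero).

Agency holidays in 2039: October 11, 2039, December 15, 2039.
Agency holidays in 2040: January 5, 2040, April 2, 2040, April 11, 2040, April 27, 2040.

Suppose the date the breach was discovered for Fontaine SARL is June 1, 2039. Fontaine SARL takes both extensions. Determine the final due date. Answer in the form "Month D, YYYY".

6 months after June 1, 2039 is December 2039; that month ends on December 31, 2039.
December 31, 2039 is a Saturday, so it moves to the preceding business day, December 30, 2039 (Friday).
Applying the 10-business-day extension: 10 business days after December 30, 2039 is January 16, 2040.
January 16, 2040 is a Monday and not a listed holiday, so it stands.
Counting 10 further business days from January 16, 2040 reaches January 30, 2040.
January 30, 2040 is a Monday and not a listed holiday, so it stands.
So the filing is due January 30, 2040.

January 30, 2040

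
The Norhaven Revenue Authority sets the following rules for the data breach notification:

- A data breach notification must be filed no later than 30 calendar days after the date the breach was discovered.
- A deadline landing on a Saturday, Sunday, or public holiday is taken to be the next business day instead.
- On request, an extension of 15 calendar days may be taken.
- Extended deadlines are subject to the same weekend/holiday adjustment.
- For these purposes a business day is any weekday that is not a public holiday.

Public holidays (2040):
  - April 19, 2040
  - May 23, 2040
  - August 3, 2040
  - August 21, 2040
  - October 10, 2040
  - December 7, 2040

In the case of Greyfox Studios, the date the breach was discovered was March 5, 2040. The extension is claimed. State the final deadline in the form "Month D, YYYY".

Trigger date March 5, 2040 + 30 calendar days = April 4, 2040.
April 4, 2040 is a Wednesday and not a listed holiday, so it stands.
Add the 15 calendar-day extension to April 4, 2040: April 19, 2040.
Because April 19, 2040 is a listed holiday, the deadline becomes April 20, 2040 (Friday).
The final due date is April 20, 2040.

April 20, 2040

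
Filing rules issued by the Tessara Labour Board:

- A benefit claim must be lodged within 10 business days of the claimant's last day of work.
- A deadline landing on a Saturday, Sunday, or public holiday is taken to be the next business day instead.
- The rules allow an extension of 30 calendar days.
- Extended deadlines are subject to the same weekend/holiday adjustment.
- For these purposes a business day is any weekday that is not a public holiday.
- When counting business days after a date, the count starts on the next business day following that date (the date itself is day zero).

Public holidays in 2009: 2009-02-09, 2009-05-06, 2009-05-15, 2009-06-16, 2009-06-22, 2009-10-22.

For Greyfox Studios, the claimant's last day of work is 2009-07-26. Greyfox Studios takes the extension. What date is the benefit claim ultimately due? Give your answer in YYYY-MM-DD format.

Starting the day after 2009-07-26 and counting 10 business days lands on 2009-08-07.
2009-08-07 falls on a Friday, which is a business day, so no adjustment is needed.
Add the 30 calendar-day extension to 2009-08-07: 2009-09-06.
2009-09-06 is a Sunday; the next business day is 2009-09-07 (Monday).
Final deadline: 2009-09-07.

2009-09-07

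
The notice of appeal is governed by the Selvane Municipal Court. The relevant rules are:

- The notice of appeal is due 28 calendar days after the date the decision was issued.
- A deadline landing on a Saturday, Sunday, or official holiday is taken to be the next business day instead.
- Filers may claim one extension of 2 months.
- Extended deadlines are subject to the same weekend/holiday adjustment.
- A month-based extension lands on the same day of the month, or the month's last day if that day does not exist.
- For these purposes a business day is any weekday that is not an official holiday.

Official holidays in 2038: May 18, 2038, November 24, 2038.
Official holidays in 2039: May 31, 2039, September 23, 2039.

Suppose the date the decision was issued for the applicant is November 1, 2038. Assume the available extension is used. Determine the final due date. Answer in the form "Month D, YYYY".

Adding 28 calendar days to November 1, 2038 gives November 29, 2038.
November 29, 2038 (Monday) is already a business day.
Applying the 2 months extension: 2 months after November 29, 2038 is January 29, 2039.
Because January 29, 2039 is a Saturday, the deadline becomes January 31, 2039 (Monday).
Deadline: January 31, 2039.

January 31, 2039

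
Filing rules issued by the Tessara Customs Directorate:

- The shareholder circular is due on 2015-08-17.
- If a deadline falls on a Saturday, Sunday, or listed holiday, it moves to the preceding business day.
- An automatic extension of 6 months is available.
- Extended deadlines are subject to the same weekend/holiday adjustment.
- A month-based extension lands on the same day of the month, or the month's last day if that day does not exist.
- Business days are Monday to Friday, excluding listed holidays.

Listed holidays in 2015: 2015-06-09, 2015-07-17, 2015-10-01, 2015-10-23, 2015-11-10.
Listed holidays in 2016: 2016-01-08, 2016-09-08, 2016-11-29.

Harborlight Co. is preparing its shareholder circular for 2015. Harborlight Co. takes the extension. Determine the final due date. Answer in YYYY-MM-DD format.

The stated deadline is 2015-08-17.
2015-08-17 falls on a Monday, which is a business day, so no adjustment is needed.
The 6 months extension carries 2015-08-17 to 2016-02-17.
2016-02-17 (Wednesday) is already a business day.
Final deadline: 2016-02-17.

2016-02-17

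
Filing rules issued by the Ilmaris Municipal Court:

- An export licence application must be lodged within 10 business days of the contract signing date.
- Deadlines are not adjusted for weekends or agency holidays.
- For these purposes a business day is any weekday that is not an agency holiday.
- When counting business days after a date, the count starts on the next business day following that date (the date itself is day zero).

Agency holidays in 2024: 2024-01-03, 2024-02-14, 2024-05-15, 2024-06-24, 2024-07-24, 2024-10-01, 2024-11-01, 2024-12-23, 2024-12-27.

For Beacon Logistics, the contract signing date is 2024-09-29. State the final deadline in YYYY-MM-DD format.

Starting the day after 2024-09-29 and counting 10 business days lands on 2024-10-14.
2024-10-14 is a Monday; no weekend or holiday adjustment applies.
So the filing is due 2024-10-14.

2024-10-14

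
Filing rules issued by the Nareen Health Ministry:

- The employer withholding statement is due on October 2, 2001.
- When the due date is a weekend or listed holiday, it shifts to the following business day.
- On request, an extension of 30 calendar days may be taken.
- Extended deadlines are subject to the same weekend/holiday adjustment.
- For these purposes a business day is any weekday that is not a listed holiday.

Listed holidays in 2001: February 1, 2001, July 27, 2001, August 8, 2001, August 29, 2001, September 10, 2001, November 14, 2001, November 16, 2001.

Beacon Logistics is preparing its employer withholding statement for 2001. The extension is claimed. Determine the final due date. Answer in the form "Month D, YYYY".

November 1, 2001

The statutory due date is October 2, 2001.
October 2, 2001 falls on a Tuesday, which is a business day, so no adjustment is needed.
With the 30-day extension, October 2, 2001 becomes November 1, 2001.
November 1, 2001 is a Thursday and not a listed holiday, so it stands.
So the filing is due November 1, 2001.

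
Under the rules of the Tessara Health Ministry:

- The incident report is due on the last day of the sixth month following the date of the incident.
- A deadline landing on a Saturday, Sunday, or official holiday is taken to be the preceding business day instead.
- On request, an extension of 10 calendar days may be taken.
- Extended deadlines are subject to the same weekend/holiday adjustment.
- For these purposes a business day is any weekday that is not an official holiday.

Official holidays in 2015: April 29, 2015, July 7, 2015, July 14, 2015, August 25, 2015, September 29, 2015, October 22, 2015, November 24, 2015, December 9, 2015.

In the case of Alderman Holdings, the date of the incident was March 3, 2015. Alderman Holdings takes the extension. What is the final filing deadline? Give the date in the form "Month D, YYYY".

October 9, 2015

The sixth month after March 3, 2015 is September 2015, whose last day is September 30, 2015.
September 30, 2015 (Wednesday) is already a business day.
With the 10-day extension, September 30, 2015 becomes October 10, 2015.
Because October 10, 2015 is a Saturday, the deadline becomes October 9, 2015 (Friday).
Deadline: October 9, 2015.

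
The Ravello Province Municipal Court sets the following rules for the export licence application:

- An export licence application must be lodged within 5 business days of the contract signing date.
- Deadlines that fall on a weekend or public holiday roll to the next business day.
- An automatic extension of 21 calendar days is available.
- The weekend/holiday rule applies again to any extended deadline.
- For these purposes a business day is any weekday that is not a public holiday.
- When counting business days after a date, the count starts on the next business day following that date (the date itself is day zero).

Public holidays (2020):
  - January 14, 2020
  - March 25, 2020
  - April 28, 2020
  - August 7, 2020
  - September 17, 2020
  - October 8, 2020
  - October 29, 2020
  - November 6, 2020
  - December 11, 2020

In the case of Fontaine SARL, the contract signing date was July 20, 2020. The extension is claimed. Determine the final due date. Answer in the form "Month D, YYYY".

August 17, 2020

Starting the day after July 20, 2020 and counting 5 business days lands on July 27, 2020.
July 27, 2020 (Monday) is already a business day.
Add the 21 calendar-day extension to July 27, 2020: August 17, 2020.
August 17, 2020 falls on a Monday, which is a business day, so no adjustment is needed.
Deadline: August 17, 2020.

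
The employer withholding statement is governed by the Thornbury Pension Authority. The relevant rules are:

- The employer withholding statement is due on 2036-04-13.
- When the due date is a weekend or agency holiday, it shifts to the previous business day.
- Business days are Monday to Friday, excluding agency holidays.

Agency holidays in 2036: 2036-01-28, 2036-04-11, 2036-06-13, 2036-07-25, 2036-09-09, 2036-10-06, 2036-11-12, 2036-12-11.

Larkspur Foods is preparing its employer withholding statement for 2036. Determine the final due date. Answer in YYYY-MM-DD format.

2036-04-10

The stated deadline is 2036-04-13.
Because 2036-04-13 is a Sunday, the deadline becomes 2036-04-10 (Thursday).
Final deadline: 2036-04-10.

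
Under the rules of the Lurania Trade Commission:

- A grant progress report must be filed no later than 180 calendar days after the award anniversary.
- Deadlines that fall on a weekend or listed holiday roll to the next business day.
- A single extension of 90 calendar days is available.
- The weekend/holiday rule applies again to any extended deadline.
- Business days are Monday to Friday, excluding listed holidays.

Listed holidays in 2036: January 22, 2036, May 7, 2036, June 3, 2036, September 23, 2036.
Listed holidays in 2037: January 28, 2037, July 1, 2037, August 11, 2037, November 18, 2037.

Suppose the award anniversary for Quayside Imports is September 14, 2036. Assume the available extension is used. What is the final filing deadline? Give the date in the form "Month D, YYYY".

Trigger date September 14, 2036 + 180 calendar days = March 13, 2037.
Since March 13, 2037 is a Friday and not a holiday, the date is unchanged.
Add the 90 calendar-day extension to March 13, 2037: June 11, 2037.
June 11, 2037 falls on a Thursday, which is a business day, so no adjustment is needed.
The final due date is June 11, 2037.

June 11, 2037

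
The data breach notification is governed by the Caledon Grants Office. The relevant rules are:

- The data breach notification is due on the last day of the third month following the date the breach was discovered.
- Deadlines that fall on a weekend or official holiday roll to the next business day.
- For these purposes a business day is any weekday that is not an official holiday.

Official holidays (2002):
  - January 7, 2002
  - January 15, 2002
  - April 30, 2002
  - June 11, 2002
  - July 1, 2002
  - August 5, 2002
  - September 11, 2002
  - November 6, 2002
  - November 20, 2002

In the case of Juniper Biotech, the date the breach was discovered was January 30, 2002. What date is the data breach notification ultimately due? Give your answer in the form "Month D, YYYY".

May 1, 2002

3 months after January 30, 2002 falls in April 2002; the last day of that month is April 30, 2002.
Because April 30, 2002 is a listed holiday, the deadline becomes May 1, 2002 (Wednesday).
So the filing is due May 1, 2002.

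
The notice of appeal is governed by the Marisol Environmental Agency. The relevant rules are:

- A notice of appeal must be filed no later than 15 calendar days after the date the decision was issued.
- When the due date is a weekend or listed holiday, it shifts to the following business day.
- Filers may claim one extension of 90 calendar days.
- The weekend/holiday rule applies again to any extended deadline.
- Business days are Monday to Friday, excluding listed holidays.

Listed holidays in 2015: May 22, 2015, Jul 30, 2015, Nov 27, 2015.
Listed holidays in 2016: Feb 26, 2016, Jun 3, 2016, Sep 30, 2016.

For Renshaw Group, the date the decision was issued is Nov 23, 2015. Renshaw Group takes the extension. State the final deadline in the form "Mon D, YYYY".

Mar 7, 2016

From Nov 23, 2015, 15 calendar days later is Dec 8, 2015.
Dec 8, 2015 is a Tuesday and not a listed holiday, so it stands.
Applying the 90-calendar-day extension: Dec 8, 2015 + 90 days = Mar 7, 2016.
Mar 7, 2016 is a Monday and not a listed holiday, so it stands.
The final due date is Mar 7, 2016.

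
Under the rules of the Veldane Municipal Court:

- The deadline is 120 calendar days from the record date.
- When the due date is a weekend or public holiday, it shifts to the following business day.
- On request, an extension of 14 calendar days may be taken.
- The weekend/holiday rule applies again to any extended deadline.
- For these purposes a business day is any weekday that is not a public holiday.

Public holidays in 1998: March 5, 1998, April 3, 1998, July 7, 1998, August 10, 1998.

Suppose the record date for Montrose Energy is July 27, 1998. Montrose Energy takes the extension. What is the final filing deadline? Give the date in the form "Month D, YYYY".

December 8, 1998

From July 27, 1998, 120 calendar days later is November 24, 1998.
November 24, 1998 is a Tuesday and not a listed holiday, so it stands.
Applying the 14-calendar-day extension: November 24, 1998 + 14 days = December 8, 1998.
December 8, 1998 is a Tuesday and not a listed holiday, so it stands.
Final deadline: December 8, 1998.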